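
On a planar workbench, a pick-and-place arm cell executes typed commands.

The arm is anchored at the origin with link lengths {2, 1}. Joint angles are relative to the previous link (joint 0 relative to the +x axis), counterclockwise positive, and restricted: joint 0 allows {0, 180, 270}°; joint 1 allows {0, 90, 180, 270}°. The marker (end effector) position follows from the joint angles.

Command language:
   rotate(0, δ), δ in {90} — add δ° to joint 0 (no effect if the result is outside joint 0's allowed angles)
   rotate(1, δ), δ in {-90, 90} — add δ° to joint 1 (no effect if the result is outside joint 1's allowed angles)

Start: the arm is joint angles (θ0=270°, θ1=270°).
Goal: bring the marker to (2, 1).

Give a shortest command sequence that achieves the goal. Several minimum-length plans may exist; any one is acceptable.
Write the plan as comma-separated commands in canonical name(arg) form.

rotate(0, 90), rotate(1, -90), rotate(1, -90)

initial: joint angles (θ0=270°, θ1=270°)
1. rotate(0, 90) → joint angles (θ0=0°, θ1=270°)
2. rotate(1, -90) → joint angles (θ0=0°, θ1=180°)
3. rotate(1, -90) → joint angles (θ0=0°, θ1=90°)
minimal: 3 command(s), checked below 3.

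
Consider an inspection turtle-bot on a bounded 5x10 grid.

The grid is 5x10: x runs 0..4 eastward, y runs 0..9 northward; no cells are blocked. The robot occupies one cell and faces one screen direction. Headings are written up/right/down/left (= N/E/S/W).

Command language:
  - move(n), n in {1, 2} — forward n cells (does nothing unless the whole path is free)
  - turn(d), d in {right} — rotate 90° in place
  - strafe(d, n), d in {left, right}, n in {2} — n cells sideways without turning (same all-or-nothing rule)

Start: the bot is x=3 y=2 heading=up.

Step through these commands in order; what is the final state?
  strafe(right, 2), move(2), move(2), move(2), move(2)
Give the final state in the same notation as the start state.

start: x=3 y=2 heading=up
step 1 (strafe(right, 2)): x=3 y=2 heading=up
step 2 (move(2)): x=3 y=4 heading=up
step 3 (move(2)): x=3 y=6 heading=up
step 4 (move(2)): x=3 y=8 heading=up
step 5 (move(2)): x=3 y=8 heading=up

x=3 y=8 heading=up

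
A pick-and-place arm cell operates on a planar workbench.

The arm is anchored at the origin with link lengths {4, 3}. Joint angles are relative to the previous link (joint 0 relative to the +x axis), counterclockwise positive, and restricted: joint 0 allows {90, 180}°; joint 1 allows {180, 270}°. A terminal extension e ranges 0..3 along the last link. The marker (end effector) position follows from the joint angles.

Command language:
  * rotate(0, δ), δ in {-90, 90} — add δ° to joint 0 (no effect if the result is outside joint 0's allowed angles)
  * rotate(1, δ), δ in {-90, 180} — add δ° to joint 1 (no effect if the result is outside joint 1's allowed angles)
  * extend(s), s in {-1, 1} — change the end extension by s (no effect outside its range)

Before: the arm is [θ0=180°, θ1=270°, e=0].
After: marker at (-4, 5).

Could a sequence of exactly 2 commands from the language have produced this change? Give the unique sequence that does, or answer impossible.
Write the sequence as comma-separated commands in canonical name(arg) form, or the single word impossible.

extend(1), extend(1)

from: [θ0=180°, θ1=270°, e=0]
1. extend(1) → [θ0=180°, θ1=270°, e=1]
2. extend(1) → [θ0=180°, θ1=270°, e=2]
all 36 alternatives checked — unique.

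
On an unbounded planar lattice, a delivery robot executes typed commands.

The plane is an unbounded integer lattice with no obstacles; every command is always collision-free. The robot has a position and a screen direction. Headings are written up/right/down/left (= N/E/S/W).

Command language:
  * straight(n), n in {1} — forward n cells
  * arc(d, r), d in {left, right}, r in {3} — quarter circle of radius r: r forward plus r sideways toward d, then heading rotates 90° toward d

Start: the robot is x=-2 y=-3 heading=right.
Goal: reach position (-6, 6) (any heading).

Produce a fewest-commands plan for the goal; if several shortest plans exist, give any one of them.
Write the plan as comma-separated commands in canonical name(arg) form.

start: x=-2 y=-3 heading=right
step 1 (arc(left, 3)): x=1 y=0 heading=up
step 2 (arc(left, 3)): x=-2 y=3 heading=left
step 3 (straight(1)): x=-3 y=3 heading=left
step 4 (arc(right, 3)): x=-6 y=6 heading=up
nothing shorter than 4 reaches the goal.

arc(left, 3), arc(left, 3), straight(1), arc(right, 3)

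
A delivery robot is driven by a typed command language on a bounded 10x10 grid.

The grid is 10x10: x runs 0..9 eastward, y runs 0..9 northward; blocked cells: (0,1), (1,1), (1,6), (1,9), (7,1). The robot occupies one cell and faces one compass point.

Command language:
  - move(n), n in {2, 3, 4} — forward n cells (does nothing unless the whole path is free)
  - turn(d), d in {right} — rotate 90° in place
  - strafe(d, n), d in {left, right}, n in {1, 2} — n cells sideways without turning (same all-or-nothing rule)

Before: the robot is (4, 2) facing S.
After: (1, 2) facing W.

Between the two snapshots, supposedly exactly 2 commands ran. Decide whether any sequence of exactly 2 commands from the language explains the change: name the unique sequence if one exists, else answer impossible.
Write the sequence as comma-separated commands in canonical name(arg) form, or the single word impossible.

turn(right), move(3)

key: order matters: swapping turn(right) and move(3) lands elsewhere
t0: (4, 2) facing S
[1] after turn(right): (4, 2) facing W
[2] after move(3): (1, 2) facing W
all 64 alternatives checked — unique.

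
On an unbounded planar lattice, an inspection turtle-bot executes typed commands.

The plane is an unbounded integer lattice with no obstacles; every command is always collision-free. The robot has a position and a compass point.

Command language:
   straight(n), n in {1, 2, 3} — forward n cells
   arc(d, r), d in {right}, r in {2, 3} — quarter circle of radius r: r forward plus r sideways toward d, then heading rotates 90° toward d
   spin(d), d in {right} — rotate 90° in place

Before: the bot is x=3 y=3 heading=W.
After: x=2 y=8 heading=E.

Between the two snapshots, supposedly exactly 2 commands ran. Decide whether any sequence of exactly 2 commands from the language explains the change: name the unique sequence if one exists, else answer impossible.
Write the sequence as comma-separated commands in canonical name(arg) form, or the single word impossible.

key: running arc(right, 2) before arc(right, 3) would end elsewhere — order is forced
t0: x=3 y=3 heading=W
1. arc(right, 3) → x=0 y=6 heading=N
2. arc(right, 2) → x=2 y=8 heading=E
no other 2-command option fits: unique.

arc(right, 3), arc(right, 2)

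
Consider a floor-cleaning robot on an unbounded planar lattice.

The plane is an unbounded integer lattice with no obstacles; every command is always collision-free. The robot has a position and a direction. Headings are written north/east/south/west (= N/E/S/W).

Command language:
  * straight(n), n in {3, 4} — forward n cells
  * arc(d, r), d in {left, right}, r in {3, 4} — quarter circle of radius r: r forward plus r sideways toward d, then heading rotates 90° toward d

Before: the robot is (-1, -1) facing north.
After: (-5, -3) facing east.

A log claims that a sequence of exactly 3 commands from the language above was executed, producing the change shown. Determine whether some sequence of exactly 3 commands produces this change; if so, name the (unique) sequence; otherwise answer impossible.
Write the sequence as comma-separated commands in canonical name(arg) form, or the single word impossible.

arc(left, 4), arc(left, 3), arc(left, 3)

key: position moved to (-5,-3) AND the heading swung to E — translation plus rotation needed
from: (-1, -1) facing north
t=1 arc(left, 4) ⇒ (-5, 3) facing west
t=2 arc(left, 3) ⇒ (-8, 0) facing south
t=3 arc(left, 3) ⇒ (-5, -3) facing east
all 216 alternatives checked — unique.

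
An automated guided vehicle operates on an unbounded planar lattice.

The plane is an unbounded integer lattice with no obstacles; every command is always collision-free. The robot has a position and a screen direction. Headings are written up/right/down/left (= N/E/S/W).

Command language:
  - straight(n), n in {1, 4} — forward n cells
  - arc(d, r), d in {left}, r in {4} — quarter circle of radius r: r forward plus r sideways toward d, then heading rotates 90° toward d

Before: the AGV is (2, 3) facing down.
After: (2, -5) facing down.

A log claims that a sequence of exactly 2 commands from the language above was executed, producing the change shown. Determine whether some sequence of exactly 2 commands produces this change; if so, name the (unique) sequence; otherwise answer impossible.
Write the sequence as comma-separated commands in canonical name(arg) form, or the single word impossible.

straight(4), straight(4)

key: still facing S at the end — nothing in the sequence rotates
start: (2, 3) facing down
step 1 (straight(4)): (2, -1) facing down
step 2 (straight(4)): (2, -5) facing down
all 9 alternatives checked — unique.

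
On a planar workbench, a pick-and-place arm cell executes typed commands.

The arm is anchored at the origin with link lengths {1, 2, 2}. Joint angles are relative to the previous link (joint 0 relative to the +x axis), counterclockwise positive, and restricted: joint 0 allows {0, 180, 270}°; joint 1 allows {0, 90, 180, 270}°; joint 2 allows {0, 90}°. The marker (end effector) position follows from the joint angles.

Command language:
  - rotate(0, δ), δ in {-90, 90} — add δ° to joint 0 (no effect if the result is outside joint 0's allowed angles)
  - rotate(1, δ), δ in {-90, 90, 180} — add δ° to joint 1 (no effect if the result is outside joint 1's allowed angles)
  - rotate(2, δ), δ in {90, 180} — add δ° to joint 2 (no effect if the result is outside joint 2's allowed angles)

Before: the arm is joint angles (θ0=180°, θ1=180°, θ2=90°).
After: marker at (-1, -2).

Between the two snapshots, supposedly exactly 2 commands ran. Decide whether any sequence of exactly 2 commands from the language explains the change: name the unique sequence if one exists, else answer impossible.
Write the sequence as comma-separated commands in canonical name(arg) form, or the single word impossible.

rotate(0, 90), rotate(0, 90)

begin: joint angles (θ0=180°, θ1=180°, θ2=90°)
[1] after rotate(0, 90): joint angles (θ0=270°, θ1=180°, θ2=90°)
[2] after rotate(0, 90): joint angles (θ0=0°, θ1=180°, θ2=90°)
uniquely the one of 49 2-step routes that fits.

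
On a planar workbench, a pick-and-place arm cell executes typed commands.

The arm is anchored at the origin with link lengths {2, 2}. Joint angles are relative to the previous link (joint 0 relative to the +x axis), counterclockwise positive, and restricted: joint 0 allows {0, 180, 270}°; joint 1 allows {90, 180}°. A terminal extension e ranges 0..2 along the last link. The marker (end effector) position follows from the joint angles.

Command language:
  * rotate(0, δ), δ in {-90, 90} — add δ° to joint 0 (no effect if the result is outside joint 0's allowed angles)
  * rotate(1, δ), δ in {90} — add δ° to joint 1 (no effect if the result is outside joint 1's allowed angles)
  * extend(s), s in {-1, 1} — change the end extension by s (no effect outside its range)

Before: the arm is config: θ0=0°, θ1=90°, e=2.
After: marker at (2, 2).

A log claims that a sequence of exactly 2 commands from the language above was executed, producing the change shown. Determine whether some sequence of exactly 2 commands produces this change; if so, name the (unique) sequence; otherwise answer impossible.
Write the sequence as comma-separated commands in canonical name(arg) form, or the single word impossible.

extend(-1), extend(-1)

begin: config: θ0=0°, θ1=90°, e=2
t=1 extend(-1) ⇒ config: θ0=0°, θ1=90°, e=1
t=2 extend(-1) ⇒ config: θ0=0°, θ1=90°, e=0
no other 2-command option fits: unique.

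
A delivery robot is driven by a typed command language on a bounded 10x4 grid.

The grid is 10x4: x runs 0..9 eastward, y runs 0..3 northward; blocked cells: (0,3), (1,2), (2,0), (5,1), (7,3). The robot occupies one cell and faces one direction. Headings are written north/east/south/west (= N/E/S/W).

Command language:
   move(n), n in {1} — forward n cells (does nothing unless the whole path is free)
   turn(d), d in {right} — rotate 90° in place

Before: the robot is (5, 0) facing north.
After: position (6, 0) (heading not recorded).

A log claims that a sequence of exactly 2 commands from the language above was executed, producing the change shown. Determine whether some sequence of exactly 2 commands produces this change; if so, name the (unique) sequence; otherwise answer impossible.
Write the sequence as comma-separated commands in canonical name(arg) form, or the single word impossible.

turn(right), move(1)

key: running move(1) before turn(right) would end elsewhere — order is forced
from: (5, 0) facing north
t=1 turn(right) ⇒ (5, 0) facing east
t=2 move(1) ⇒ (6, 0) facing east
uniquely the one of 4 2-step routes that fits.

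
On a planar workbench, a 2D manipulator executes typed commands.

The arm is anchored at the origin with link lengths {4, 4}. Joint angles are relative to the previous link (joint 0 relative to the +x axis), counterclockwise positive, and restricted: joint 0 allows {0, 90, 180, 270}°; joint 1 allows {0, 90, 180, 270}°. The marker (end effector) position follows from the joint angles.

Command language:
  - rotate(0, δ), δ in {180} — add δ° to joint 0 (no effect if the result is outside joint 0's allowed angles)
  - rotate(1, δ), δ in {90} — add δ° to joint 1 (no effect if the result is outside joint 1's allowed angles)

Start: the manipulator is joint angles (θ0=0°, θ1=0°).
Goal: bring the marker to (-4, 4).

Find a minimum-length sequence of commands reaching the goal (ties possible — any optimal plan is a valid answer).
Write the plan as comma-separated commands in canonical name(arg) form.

rotate(0, 180), rotate(1, 90), rotate(1, 90), rotate(1, 90)

initial: joint angles (θ0=0°, θ1=0°)
step 1 (rotate(0, 180)): joint angles (θ0=180°, θ1=0°)
step 2 (rotate(1, 90)): joint angles (θ0=180°, θ1=90°)
step 3 (rotate(1, 90)): joint angles (θ0=180°, θ1=180°)
step 4 (rotate(1, 90)): joint angles (θ0=180°, θ1=270°)
minimal: 4 command(s), checked below 4.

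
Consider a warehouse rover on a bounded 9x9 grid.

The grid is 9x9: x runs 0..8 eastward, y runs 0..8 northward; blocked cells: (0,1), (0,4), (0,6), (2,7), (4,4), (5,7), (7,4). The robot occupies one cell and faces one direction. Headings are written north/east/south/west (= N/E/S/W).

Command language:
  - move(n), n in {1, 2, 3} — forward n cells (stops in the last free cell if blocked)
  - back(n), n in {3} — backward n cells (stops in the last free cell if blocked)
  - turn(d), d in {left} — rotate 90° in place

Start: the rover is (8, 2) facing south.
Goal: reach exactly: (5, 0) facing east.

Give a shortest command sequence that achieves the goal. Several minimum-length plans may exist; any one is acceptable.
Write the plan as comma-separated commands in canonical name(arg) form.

move(2), turn(left), back(3)

t0: (8, 2) facing south
1. move(2) → (8, 0) facing south
2. turn(left) → (8, 0) facing east
3. back(3) → (5, 0) facing east
minimal: 3 command(s), checked below 3.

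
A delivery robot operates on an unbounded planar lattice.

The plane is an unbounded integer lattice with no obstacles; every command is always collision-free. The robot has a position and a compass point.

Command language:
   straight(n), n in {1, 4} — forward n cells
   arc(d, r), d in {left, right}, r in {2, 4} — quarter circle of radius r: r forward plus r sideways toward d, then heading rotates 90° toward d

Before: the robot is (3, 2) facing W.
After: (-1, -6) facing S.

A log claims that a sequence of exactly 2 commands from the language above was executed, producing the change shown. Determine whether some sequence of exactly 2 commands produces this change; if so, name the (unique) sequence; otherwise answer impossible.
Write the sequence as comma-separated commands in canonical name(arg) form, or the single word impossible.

arc(left, 4), straight(4)

key: cell and facing (now S) both changed — the 2 commands mix motion and turning
t0: (3, 2) facing W
1. arc(left, 4) → (-1, -2) facing S
2. straight(4) → (-1, -6) facing S
all 36 alternatives checked — unique.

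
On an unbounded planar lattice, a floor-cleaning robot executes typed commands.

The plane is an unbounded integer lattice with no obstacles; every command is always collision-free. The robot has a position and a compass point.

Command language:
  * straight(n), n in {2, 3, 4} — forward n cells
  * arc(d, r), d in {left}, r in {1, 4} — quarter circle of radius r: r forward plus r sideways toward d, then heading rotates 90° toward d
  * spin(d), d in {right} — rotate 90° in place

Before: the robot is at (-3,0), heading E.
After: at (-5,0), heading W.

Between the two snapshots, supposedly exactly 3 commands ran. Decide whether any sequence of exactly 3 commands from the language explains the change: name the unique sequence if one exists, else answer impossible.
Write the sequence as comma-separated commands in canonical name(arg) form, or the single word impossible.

key: cell and facing (now W) both changed — the 3 commands mix motion and turning
initial: at (-3,0), heading E
1. spin(right) → at (-3,0), heading S
2. spin(right) → at (-3,0), heading W
3. straight(2) → at (-5,0), heading W
all 216 alternatives checked — unique.

spin(right), spin(right), straight(2)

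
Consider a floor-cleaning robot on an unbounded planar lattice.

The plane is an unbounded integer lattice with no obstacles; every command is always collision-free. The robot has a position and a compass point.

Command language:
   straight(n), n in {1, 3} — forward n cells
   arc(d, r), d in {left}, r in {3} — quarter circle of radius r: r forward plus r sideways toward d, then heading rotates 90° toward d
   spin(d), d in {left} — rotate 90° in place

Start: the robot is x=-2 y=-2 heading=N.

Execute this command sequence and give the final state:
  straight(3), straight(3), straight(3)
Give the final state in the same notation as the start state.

x=-2 y=7 heading=N

t0: x=-2 y=-2 heading=N
t=1 straight(3) ⇒ x=-2 y=1 heading=N
t=2 straight(3) ⇒ x=-2 y=4 heading=N
t=3 straight(3) ⇒ x=-2 y=7 heading=N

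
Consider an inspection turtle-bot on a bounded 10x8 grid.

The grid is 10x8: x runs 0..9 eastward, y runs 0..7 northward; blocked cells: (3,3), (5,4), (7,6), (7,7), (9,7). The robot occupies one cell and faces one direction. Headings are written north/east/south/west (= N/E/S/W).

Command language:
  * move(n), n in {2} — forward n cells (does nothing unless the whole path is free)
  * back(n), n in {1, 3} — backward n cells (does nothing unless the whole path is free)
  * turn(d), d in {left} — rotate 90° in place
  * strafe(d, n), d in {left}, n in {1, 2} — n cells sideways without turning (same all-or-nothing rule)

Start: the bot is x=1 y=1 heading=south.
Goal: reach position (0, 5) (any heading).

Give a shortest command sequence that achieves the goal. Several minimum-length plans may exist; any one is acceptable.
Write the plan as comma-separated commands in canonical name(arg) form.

back(3), back(1), turn(left), back(1)

begin: x=1 y=1 heading=south
[1] after back(3): x=1 y=4 heading=south
[2] after back(1): x=1 y=5 heading=south
[3] after turn(left): x=1 y=5 heading=east
[4] after back(1): x=0 y=5 heading=east
nothing shorter than 4 reaches the goal.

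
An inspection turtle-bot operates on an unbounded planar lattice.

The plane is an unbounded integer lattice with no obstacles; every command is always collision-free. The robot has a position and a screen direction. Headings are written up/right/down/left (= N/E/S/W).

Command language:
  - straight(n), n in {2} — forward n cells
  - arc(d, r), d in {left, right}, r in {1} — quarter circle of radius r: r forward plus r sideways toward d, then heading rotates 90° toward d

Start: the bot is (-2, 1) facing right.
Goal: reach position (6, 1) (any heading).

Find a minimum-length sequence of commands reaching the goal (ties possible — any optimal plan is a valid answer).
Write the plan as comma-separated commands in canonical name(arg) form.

straight(2), straight(2), straight(2), straight(2)

begin: (-2, 1) facing right
1. straight(2) → (0, 1) facing right
2. straight(2) → (2, 1) facing right
3. straight(2) → (4, 1) facing right
4. straight(2) → (6, 1) facing right
minimal: 4 command(s), checked below 4.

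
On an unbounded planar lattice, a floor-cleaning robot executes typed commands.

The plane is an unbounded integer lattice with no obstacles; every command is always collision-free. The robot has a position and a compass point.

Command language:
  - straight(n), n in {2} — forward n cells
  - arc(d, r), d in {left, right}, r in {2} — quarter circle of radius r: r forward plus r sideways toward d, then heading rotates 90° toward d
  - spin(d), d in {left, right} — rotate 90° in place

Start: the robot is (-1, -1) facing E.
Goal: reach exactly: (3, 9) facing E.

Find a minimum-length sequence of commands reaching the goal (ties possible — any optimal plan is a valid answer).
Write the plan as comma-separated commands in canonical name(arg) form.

arc(left, 2), straight(2), straight(2), straight(2), arc(right, 2)

t0: (-1, -1) facing E
[1] after arc(left, 2): (1, 1) facing N
[2] after straight(2): (1, 3) facing N
[3] after straight(2): (1, 5) facing N
[4] after straight(2): (1, 7) facing N
[5] after arc(right, 2): (3, 9) facing E
nothing shorter than 5 reaches the goal.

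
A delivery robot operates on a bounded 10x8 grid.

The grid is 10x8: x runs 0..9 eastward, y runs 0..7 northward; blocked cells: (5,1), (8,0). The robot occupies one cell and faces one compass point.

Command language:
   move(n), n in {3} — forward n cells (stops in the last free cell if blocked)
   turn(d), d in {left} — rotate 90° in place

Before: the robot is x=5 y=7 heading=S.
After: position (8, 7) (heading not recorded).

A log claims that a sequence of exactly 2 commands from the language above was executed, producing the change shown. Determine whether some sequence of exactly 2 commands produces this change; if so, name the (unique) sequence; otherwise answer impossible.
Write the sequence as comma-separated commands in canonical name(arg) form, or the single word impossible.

key: order matters: swapping turn(left) and move(3) lands elsewhere
start: x=5 y=7 heading=S
t=1 turn(left) ⇒ x=5 y=7 heading=E
t=2 move(3) ⇒ x=8 y=7 heading=E
uniquely the one of 4 2-step routes that fits.

turn(left), move(3)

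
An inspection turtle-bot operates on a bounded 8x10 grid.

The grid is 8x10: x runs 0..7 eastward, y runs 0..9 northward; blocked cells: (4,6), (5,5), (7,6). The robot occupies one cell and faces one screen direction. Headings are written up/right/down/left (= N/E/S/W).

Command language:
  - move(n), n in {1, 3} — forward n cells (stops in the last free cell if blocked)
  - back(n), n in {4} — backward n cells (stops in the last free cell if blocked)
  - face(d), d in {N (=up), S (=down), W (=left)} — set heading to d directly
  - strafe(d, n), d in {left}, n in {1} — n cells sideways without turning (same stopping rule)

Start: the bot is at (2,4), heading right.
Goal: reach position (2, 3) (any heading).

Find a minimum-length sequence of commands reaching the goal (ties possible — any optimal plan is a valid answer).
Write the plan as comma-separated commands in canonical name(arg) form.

face(S), move(1)

initial: at (2,4), heading right
[1] after face(S): at (2,4), heading down
[2] after move(1): at (2,3), heading down
shorter routes all fall short; 2 is best.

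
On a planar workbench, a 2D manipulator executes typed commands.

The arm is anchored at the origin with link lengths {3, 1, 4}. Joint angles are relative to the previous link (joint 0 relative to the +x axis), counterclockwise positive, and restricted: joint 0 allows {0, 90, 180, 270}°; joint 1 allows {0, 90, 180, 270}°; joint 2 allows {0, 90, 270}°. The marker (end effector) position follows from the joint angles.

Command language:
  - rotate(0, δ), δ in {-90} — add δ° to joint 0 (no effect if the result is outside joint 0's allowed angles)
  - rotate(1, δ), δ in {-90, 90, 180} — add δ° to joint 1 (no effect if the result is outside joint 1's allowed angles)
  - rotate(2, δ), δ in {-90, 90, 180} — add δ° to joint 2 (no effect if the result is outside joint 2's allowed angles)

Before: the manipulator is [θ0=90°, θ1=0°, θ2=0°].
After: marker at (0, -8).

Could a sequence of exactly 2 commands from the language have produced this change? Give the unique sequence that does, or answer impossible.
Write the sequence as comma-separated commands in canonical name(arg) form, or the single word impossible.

initial: [θ0=90°, θ1=0°, θ2=0°]
step 1 (rotate(0, -90)): [θ0=0°, θ1=0°, θ2=0°]
step 2 (rotate(0, -90)): [θ0=270°, θ1=0°, θ2=0°]
no rival 2-sequence matches.

rotate(0, -90), rotate(0, -90)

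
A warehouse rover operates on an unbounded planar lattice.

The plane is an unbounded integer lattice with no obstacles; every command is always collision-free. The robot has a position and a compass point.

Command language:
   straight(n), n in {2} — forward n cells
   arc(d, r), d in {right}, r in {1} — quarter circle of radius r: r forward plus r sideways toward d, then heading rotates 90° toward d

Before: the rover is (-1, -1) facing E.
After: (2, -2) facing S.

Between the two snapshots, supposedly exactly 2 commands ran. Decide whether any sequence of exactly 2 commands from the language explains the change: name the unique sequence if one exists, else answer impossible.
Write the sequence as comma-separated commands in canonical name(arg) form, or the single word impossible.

key: position moved to (2,-2) AND the heading swung to S — translation plus rotation needed
t0: (-1, -1) facing E
[1] after straight(2): (1, -1) facing E
[2] after arc(right, 1): (2, -2) facing S
uniquely the one of 4 2-step routes that fits.

straight(2), arc(right, 1)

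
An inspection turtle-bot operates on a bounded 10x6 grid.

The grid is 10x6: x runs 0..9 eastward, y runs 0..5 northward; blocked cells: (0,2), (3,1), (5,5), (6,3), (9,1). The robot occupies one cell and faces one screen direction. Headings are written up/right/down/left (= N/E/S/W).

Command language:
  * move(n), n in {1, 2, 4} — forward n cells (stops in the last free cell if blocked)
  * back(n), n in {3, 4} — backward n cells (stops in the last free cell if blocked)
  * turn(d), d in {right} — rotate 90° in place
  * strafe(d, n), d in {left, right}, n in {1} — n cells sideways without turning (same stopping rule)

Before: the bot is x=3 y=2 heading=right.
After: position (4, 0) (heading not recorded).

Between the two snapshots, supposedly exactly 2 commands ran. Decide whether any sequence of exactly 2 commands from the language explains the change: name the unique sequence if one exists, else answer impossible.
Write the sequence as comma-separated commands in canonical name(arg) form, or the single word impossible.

impossible

checked all 2-command options: none fits.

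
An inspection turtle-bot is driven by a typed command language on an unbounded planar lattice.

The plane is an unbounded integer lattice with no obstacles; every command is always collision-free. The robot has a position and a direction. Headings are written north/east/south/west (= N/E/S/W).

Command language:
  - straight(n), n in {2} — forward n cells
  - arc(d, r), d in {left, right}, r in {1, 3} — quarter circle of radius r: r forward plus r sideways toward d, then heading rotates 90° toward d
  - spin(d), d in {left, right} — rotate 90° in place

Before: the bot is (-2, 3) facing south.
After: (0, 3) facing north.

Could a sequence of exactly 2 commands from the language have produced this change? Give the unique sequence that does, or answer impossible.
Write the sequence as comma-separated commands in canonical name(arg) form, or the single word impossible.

key: cell and facing (now N) both changed — the 2 commands mix motion and turning
start: (-2, 3) facing south
1. arc(left, 1) → (-1, 2) facing east
2. arc(left, 1) → (0, 3) facing north
uniquely the one of 49 2-step routes that fits.

arc(left, 1), arc(left, 1)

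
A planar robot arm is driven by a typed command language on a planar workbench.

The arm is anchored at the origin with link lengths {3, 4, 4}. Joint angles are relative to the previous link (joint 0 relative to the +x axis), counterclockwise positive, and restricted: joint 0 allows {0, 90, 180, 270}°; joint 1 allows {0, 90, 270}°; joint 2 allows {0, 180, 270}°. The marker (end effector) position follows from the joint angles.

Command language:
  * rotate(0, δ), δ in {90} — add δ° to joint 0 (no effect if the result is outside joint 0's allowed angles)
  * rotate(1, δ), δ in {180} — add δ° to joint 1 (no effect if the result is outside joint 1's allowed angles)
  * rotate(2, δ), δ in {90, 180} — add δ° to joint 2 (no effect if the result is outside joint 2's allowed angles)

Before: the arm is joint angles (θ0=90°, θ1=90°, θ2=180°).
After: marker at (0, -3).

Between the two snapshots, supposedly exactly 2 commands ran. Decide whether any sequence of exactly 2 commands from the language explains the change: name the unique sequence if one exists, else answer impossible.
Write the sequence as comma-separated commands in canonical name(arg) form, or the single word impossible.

t0: joint angles (θ0=90°, θ1=90°, θ2=180°)
[1] after rotate(0, 90): joint angles (θ0=180°, θ1=90°, θ2=180°)
[2] after rotate(0, 90): joint angles (θ0=270°, θ1=90°, θ2=180°)
no other 2-command option fits: unique.

rotate(0, 90), rotate(0, 90)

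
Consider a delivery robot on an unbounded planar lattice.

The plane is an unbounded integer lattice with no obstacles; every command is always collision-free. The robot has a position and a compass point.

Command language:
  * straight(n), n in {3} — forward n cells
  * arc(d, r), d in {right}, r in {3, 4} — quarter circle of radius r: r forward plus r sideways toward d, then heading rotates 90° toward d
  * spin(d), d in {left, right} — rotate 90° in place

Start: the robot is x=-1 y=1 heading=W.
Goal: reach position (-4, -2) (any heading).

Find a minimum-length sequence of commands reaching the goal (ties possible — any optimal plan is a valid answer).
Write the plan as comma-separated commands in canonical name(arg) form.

begin: x=-1 y=1 heading=W
step 1 (spin(left)): x=-1 y=1 heading=S
step 2 (arc(right, 3)): x=-4 y=-2 heading=W
minimal: 2 command(s), checked below 2.

spin(left), arc(right, 3)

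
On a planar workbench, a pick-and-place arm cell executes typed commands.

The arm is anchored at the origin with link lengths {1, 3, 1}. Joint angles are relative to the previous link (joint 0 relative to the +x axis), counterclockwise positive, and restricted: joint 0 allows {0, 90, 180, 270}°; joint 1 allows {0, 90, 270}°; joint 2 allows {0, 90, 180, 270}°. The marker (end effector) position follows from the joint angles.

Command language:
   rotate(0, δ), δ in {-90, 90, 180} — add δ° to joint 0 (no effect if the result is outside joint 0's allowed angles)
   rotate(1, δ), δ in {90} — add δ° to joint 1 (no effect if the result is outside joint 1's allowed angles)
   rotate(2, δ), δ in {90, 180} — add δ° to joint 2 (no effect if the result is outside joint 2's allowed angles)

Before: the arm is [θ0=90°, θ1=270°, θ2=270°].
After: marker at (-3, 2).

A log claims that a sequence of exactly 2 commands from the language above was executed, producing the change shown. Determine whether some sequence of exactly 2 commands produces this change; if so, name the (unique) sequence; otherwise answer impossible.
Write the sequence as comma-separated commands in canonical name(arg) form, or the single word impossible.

start: [θ0=90°, θ1=270°, θ2=270°]
[1] after rotate(1, 90): [θ0=90°, θ1=0°, θ2=270°]
[2] after rotate(1, 90): [θ0=90°, θ1=90°, θ2=270°]
no rival 2-sequence matches.

rotate(1, 90), rotate(1, 90)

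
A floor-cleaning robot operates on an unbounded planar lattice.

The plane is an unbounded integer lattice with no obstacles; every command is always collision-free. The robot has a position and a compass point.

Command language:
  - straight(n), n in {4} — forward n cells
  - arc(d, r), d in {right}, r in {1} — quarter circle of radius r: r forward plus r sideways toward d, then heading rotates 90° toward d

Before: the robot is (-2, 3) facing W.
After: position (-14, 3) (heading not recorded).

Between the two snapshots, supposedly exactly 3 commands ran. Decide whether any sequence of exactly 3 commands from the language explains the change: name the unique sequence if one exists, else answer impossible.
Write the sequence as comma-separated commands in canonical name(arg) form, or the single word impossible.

straight(4), straight(4), straight(4)

initial: (-2, 3) facing W
t=1 straight(4) ⇒ (-6, 3) facing W
t=2 straight(4) ⇒ (-10, 3) facing W
t=3 straight(4) ⇒ (-14, 3) facing W
no rival 3-sequence matches.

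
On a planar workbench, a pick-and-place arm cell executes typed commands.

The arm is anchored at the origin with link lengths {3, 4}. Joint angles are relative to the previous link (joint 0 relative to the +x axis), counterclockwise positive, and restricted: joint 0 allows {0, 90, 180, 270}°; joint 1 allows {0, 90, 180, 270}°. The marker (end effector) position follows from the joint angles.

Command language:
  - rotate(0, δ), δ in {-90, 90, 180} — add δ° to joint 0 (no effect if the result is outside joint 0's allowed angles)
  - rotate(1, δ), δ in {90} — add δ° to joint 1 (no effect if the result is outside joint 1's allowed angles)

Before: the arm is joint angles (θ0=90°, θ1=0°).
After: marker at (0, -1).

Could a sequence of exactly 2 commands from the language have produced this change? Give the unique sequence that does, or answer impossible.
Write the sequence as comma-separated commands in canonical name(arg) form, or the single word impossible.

t0: joint angles (θ0=90°, θ1=0°)
step 1 (rotate(1, 90)): joint angles (θ0=90°, θ1=90°)
step 2 (rotate(1, 90)): joint angles (θ0=90°, θ1=180°)
uniquely the one of 16 2-step routes that fits.

rotate(1, 90), rotate(1, 90)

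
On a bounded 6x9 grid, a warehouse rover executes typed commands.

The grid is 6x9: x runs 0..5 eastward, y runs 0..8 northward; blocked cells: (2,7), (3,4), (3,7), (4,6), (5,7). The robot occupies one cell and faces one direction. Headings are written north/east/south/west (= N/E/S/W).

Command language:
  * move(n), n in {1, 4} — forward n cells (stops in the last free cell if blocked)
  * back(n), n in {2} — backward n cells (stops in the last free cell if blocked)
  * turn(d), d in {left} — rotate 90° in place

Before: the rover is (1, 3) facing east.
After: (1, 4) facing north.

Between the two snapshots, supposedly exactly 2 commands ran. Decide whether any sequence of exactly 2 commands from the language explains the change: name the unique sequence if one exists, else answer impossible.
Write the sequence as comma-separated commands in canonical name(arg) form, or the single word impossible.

turn(left), move(1)

key: cell and facing (now N) both changed — the 2 commands mix motion and turning
start: (1, 3) facing east
t=1 turn(left) ⇒ (1, 3) facing north
t=2 move(1) ⇒ (1, 4) facing north
no rival 2-sequence matches.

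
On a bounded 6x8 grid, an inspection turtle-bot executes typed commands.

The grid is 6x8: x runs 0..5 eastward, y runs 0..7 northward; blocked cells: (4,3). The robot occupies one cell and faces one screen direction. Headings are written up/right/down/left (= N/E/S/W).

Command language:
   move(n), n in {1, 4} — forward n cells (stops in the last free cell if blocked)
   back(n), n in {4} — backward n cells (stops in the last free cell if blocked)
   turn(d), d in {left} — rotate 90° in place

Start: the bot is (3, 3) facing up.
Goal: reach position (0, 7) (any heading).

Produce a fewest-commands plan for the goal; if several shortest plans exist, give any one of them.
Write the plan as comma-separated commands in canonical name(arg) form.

t0: (3, 3) facing up
1. move(4) → (3, 7) facing up
2. turn(left) → (3, 7) facing left
3. move(4) → (0, 7) facing left
nothing shorter than 3 reaches the goal.

move(4), turn(left), move(4)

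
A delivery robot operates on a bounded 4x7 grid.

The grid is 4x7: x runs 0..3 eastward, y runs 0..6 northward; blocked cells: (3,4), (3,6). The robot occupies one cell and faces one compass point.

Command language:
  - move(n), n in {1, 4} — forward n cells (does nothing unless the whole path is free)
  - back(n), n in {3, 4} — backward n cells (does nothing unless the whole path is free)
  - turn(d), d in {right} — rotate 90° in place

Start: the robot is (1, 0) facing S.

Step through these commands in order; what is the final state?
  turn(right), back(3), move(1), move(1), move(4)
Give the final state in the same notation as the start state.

initial: (1, 0) facing S
1. turn(right) → (1, 0) facing W
2. back(3) → (1, 0) facing W
3. move(1) → (0, 0) facing W
4. move(1) → (0, 0) facing W
5. move(4) → (0, 0) facing W

(0, 0) facing W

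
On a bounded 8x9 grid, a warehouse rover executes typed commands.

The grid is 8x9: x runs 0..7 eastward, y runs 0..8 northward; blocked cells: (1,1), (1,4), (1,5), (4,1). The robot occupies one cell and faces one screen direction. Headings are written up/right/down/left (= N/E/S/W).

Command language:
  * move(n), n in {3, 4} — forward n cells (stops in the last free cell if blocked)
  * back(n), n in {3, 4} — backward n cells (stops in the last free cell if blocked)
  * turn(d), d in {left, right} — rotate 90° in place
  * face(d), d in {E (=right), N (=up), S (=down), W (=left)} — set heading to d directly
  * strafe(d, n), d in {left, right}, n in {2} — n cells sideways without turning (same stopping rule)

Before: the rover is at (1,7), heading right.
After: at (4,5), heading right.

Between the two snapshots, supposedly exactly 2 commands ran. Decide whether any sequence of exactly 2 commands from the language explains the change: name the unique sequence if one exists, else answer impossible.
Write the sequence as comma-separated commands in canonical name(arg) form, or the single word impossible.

key: running strafe(right, 2) before move(3) would end elsewhere — order is forced
begin: at (1,7), heading right
[1] after move(3): at (4,7), heading right
[2] after strafe(right, 2): at (4,5), heading right
no other 2-command option fits: unique.

move(3), strafe(right, 2)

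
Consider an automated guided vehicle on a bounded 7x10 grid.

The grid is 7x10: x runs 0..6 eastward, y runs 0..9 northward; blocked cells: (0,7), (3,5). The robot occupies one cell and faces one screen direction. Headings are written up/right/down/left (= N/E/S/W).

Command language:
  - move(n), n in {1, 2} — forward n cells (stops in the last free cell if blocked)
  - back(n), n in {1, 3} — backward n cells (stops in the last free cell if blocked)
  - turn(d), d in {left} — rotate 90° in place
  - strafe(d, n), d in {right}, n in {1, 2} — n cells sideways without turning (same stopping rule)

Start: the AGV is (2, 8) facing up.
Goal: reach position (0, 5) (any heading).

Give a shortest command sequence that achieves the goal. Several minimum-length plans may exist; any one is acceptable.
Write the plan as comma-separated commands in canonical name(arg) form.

t0: (2, 8) facing up
1. back(3) → (2, 5) facing up
2. turn(left) → (2, 5) facing left
3. move(2) → (0, 5) facing left
no 2-step plan works, so 3 is optimal.

back(3), turn(left), move(2)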